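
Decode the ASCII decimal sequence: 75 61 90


Codes (decimal): 75 61 90
Per-code ASCII lookup:
  75  (range 65-90: uppercase, 75 - 65 = 10) → 'K'
  61  (special character) → '='
  90  (range 65-90: uppercase, 90 - 65 = 25) → 'Z'
= 'K=Z'


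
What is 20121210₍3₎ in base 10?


Positional values (base 3):
  0 × 3^0 = 0 × 1 = 0
  1 × 3^1 = 1 × 3 = 3
  2 × 3^2 = 2 × 9 = 18
  1 × 3^3 = 1 × 27 = 27
  2 × 3^4 = 2 × 81 = 162
  1 × 3^5 = 1 × 243 = 243
  0 × 3^6 = 0 × 729 = 0
  2 × 3^7 = 2 × 2187 = 4374
Sum = 0 + 3 + 18 + 27 + 162 + 243 + 0 + 4374
= 4827


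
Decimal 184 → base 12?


Divide by 12 repeatedly:
184 ÷ 12 = 15 remainder 4
15 ÷ 12 = 1 remainder 3
1 ÷ 12 = 0 remainder 1
Reading remainders bottom-up:
= 134


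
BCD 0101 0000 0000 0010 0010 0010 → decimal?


Each 4-bit group → digit:
  0101 → 5
  0000 → 0
  0000 → 0
  0010 → 2
  0010 → 2
  0010 → 2
= 500222


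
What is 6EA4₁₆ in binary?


Each hex digit → 4 binary bits:
  6 = 0110
  E = 1110
  A = 1010
  4 = 0100
Concatenate: 0110 1110 1010 0100
= 0110111010100100


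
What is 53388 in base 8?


Divide by 8 repeatedly:
53388 ÷ 8 = 6673 remainder 4
6673 ÷ 8 = 834 remainder 1
834 ÷ 8 = 104 remainder 2
104 ÷ 8 = 13 remainder 0
13 ÷ 8 = 1 remainder 5
1 ÷ 8 = 0 remainder 1
Reading remainders bottom-up:
= 0o150214


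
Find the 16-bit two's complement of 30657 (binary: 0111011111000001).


Original: 0111011111000001
Step 1 - Invert all bits: 1000100000111110
Step 2 - Add 1: 1000100000111110 + 1
= 1000100000111111 (represents -30657)


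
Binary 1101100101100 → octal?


Group into 3-bit groups: 001101100101100
  001 = 1
  101 = 5
  100 = 4
  101 = 5
  100 = 4
= 0o15454


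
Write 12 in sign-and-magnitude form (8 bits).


Sign bit: 0 (positive)
Magnitude: 12 = 0001100
= 00001100


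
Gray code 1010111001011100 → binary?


Gray code: 1010111001011100
MSB stays the same: 1
Each subsequent bit = prev_binary XOR current_gray:
  B[1] = 1 XOR 0 = 1
  B[2] = 1 XOR 1 = 0
  B[3] = 0 XOR 0 = 0
  B[4] = 0 XOR 1 = 1
  B[5] = 1 XOR 1 = 0
  B[6] = 0 XOR 1 = 1
  B[7] = 1 XOR 0 = 1
  B[8] = 1 XOR 0 = 1
  B[9] = 1 XOR 1 = 0
  B[10] = 0 XOR 0 = 0
  B[11] = 0 XOR 1 = 1
  B[12] = 1 XOR 1 = 0
  B[13] = 0 XOR 1 = 1
  B[14] = 1 XOR 0 = 1
  B[15] = 1 XOR 0 = 1
= 1100101110010111 (52119 decimal)


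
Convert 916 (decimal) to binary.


Divide by 2 repeatedly:
916 ÷ 2 = 458 remainder 0
458 ÷ 2 = 229 remainder 0
229 ÷ 2 = 114 remainder 1
114 ÷ 2 = 57 remainder 0
57 ÷ 2 = 28 remainder 1
28 ÷ 2 = 14 remainder 0
14 ÷ 2 = 7 remainder 0
7 ÷ 2 = 3 remainder 1
3 ÷ 2 = 1 remainder 1
1 ÷ 2 = 0 remainder 1
Reading remainders bottom-up:
= 1110010100


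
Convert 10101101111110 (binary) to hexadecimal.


Group into 4-bit nibbles: 0010101101111110
  0010 = 2
  1011 = B
  0111 = 7
  1110 = E
= 0x2B7E


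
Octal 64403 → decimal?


Positional values:
Position 0: 3 × 8^0 = 3
Position 1: 0 × 8^1 = 0
Position 2: 4 × 8^2 = 256
Position 3: 4 × 8^3 = 2048
Position 4: 6 × 8^4 = 24576
Sum = 3 + 0 + 256 + 2048 + 24576
= 26883


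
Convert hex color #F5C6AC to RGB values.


Hex: #F5C6AC
R = F5₁₆ = 245
G = C6₁₆ = 198
B = AC₁₆ = 172
= RGB(245, 198, 172)


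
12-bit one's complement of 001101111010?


Original: 001101111010
Invert all bits:
  bit 0: 0 → 1
  bit 1: 0 → 1
  bit 2: 1 → 0
  bit 3: 1 → 0
  bit 4: 0 → 1
  bit 5: 1 → 0
  bit 6: 1 → 0
  bit 7: 1 → 0
  bit 8: 1 → 0
  bit 9: 0 → 1
  bit 10: 1 → 0
  bit 11: 0 → 1
= 110010000101


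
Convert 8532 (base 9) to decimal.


Positional values (base 9):
  2 × 9^0 = 2 × 1 = 2
  3 × 9^1 = 3 × 9 = 27
  5 × 9^2 = 5 × 81 = 405
  8 × 9^3 = 8 × 729 = 5832
Sum = 2 + 27 + 405 + 5832
= 6266


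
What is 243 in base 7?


Divide by 7 repeatedly:
243 ÷ 7 = 34 remainder 5
34 ÷ 7 = 4 remainder 6
4 ÷ 7 = 0 remainder 4
Reading remainders bottom-up:
= 465


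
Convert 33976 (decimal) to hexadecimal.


Divide by 16 repeatedly:
33976 ÷ 16 = 2123 remainder 8 (8)
2123 ÷ 16 = 132 remainder 11 (B)
132 ÷ 16 = 8 remainder 4 (4)
8 ÷ 16 = 0 remainder 8 (8)
Reading remainders bottom-up:
= 0x84B8


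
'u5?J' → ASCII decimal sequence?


String: 'u5?J'  (4 characters)
Per-character ASCII lookup:
  'u': lowercase starts at 97: 'u' = 97 + 20 = 117
  '5': digits start at 48: '5' = 48 + 5 = 53
  '?': special character: '?' = 63
  'J': uppercase starts at 65: 'J' = 65 + 9 = 74
= 117 53 63 74


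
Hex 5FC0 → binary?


Each hex digit → 4 binary bits:
  5 = 0101
  F = 1111
  C = 1100
  0 = 0000
Concatenate: 0101 1111 1100 0000
= 0101111111000000


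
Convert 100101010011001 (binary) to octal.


Group into 3-bit groups: 100101010011001
  100 = 4
  101 = 5
  010 = 2
  011 = 3
  001 = 1
= 0o45231


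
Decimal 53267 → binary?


Divide by 2 repeatedly:
53267 ÷ 2 = 26633 remainder 1
26633 ÷ 2 = 13316 remainder 1
13316 ÷ 2 = 6658 remainder 0
6658 ÷ 2 = 3329 remainder 0
3329 ÷ 2 = 1664 remainder 1
1664 ÷ 2 = 832 remainder 0
832 ÷ 2 = 416 remainder 0
416 ÷ 2 = 208 remainder 0
208 ÷ 2 = 104 remainder 0
104 ÷ 2 = 52 remainder 0
52 ÷ 2 = 26 remainder 0
26 ÷ 2 = 13 remainder 0
13 ÷ 2 = 6 remainder 1
6 ÷ 2 = 3 remainder 0
3 ÷ 2 = 1 remainder 1
1 ÷ 2 = 0 remainder 1
Reading remainders bottom-up:
= 1101000000010011


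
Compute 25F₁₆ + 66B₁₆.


Align and add column by column (LSB to MSB, each column mod 16 with carry):
  025F
+ 066B
  ----
  col 0: F(15) + B(11) + 0 (carry in) = 26 → A(10), carry out 1
  col 1: 5(5) + 6(6) + 1 (carry in) = 12 → C(12), carry out 0
  col 2: 2(2) + 6(6) + 0 (carry in) = 8 → 8(8), carry out 0
  col 3: 0(0) + 0(0) + 0 (carry in) = 0 → 0(0), carry out 0
Reading digits MSB→LSB: 08CA
Strip leading zeros: 8CA
= 0x8CA


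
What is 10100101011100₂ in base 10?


Positional values:
Bit 2: 1 × 2^2 = 4
Bit 3: 1 × 2^3 = 8
Bit 4: 1 × 2^4 = 16
Bit 6: 1 × 2^6 = 64
Bit 8: 1 × 2^8 = 256
Bit 11: 1 × 2^11 = 2048
Bit 13: 1 × 2^13 = 8192
Sum = 4 + 8 + 16 + 64 + 256 + 2048 + 8192
= 10588


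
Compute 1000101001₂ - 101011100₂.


Align and subtract column by column (LSB to MSB, borrowing when needed):
  1000101001
- 0101011100
  ----------
  col 0: (1 - 0 borrow-in) - 0 → 1 - 0 = 1, borrow out 0
  col 1: (0 - 0 borrow-in) - 0 → 0 - 0 = 0, borrow out 0
  col 2: (0 - 0 borrow-in) - 1 → borrow from next column: (0+2) - 1 = 1, borrow out 1
  col 3: (1 - 1 borrow-in) - 1 → borrow from next column: (0+2) - 1 = 1, borrow out 1
  col 4: (0 - 1 borrow-in) - 1 → borrow from next column: (-1+2) - 1 = 0, borrow out 1
  col 5: (1 - 1 borrow-in) - 0 → 0 - 0 = 0, borrow out 0
  col 6: (0 - 0 borrow-in) - 1 → borrow from next column: (0+2) - 1 = 1, borrow out 1
  col 7: (0 - 1 borrow-in) - 0 → borrow from next column: (-1+2) - 0 = 1, borrow out 1
  col 8: (0 - 1 borrow-in) - 1 → borrow from next column: (-1+2) - 1 = 0, borrow out 1
  col 9: (1 - 1 borrow-in) - 0 → 0 - 0 = 0, borrow out 0
Reading bits MSB→LSB: 0011001101
Strip leading zeros: 11001101
= 11001101


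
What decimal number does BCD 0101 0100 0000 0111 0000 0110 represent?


Each 4-bit group → digit:
  0101 → 5
  0100 → 4
  0000 → 0
  0111 → 7
  0000 → 0
  0110 → 6
= 540706


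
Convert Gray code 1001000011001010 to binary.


Gray code: 1001000011001010
MSB stays the same: 1
Each subsequent bit = prev_binary XOR current_gray:
  B[1] = 1 XOR 0 = 1
  B[2] = 1 XOR 0 = 1
  B[3] = 1 XOR 1 = 0
  B[4] = 0 XOR 0 = 0
  B[5] = 0 XOR 0 = 0
  B[6] = 0 XOR 0 = 0
  B[7] = 0 XOR 0 = 0
  B[8] = 0 XOR 1 = 1
  B[9] = 1 XOR 1 = 0
  B[10] = 0 XOR 0 = 0
  B[11] = 0 XOR 0 = 0
  B[12] = 0 XOR 1 = 1
  B[13] = 1 XOR 0 = 1
  B[14] = 1 XOR 1 = 0
  B[15] = 0 XOR 0 = 0
= 1110000010001100 (57484 decimal)


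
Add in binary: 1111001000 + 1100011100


Align and add column by column (LSB to MSB, carry propagating):
  01111001000
+ 01100011100
  -----------
  col 0: 0 + 0 + 0 (carry in) = 0 → bit 0, carry out 0
  col 1: 0 + 0 + 0 (carry in) = 0 → bit 0, carry out 0
  col 2: 0 + 1 + 0 (carry in) = 1 → bit 1, carry out 0
  col 3: 1 + 1 + 0 (carry in) = 2 → bit 0, carry out 1
  col 4: 0 + 1 + 1 (carry in) = 2 → bit 0, carry out 1
  col 5: 0 + 0 + 1 (carry in) = 1 → bit 1, carry out 0
  col 6: 1 + 0 + 0 (carry in) = 1 → bit 1, carry out 0
  col 7: 1 + 0 + 0 (carry in) = 1 → bit 1, carry out 0
  col 8: 1 + 1 + 0 (carry in) = 2 → bit 0, carry out 1
  col 9: 1 + 1 + 1 (carry in) = 3 → bit 1, carry out 1
  col 10: 0 + 0 + 1 (carry in) = 1 → bit 1, carry out 0
Reading bits MSB→LSB: 11011100100
Strip leading zeros: 11011100100
= 11011100100


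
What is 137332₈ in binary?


Each octal digit → 3 binary bits:
  1 = 001
  3 = 011
  7 = 111
  3 = 011
  3 = 011
  2 = 010
Concatenate: 001 011 111 011 011 010
= 001011111011011010


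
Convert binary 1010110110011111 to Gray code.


Binary: 1010110110011111
Gray code: G = B XOR (B >> 1)
B >> 1 = 0101011011001111
1010110110011111 XOR 0101011011001111:
  1 XOR 0 = 1
  0 XOR 1 = 1
  1 XOR 0 = 1
  0 XOR 1 = 1
  1 XOR 0 = 1
  1 XOR 1 = 0
  0 XOR 1 = 1
  1 XOR 0 = 1
  1 XOR 1 = 0
  0 XOR 1 = 1
  0 XOR 0 = 0
  1 XOR 0 = 1
  1 XOR 1 = 0
  1 XOR 1 = 0
  1 XOR 1 = 0
  1 XOR 1 = 0
= 1111101101010000


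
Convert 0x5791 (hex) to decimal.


Positional values:
Position 0: 1 × 16^0 = 1 × 1 = 1
Position 1: 9 × 16^1 = 9 × 16 = 144
Position 2: 7 × 16^2 = 7 × 256 = 1792
Position 3: 5 × 16^3 = 5 × 4096 = 20480
Sum = 1 + 144 + 1792 + 20480
= 22417


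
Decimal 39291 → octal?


Divide by 8 repeatedly:
39291 ÷ 8 = 4911 remainder 3
4911 ÷ 8 = 613 remainder 7
613 ÷ 8 = 76 remainder 5
76 ÷ 8 = 9 remainder 4
9 ÷ 8 = 1 remainder 1
1 ÷ 8 = 0 remainder 1
Reading remainders bottom-up:
= 0o114573


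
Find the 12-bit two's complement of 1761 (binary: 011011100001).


Original: 011011100001
Step 1 - Invert all bits: 100100011110
Step 2 - Add 1: 100100011110 + 1
= 100100011111 (represents -1761)


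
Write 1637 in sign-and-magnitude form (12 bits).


Sign bit: 0 (positive)
Magnitude: 1637 = 11001100101
= 011001100101


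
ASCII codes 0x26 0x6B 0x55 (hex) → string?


Codes (hex): 0x26 0x6B 0x55
Per-code ASCII lookup:
  0x26 = 38  (special character) → '&'
  0x6B = 107  (range 97-122: lowercase, 107 - 97 = 10) → 'k'
  0x55 = 85  (range 65-90: uppercase, 85 - 65 = 20) → 'U'
= '&kU'


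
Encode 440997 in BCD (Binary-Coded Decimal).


Each digit → 4-bit binary:
  4 → 0100
  4 → 0100
  0 → 0000
  9 → 1001
  9 → 1001
  7 → 0111
= 0100 0100 0000 1001 1001 0111


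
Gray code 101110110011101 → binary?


Gray code: 101110110011101
MSB stays the same: 1
Each subsequent bit = prev_binary XOR current_gray:
  B[1] = 1 XOR 0 = 1
  B[2] = 1 XOR 1 = 0
  B[3] = 0 XOR 1 = 1
  B[4] = 1 XOR 1 = 0
  B[5] = 0 XOR 0 = 0
  B[6] = 0 XOR 1 = 1
  B[7] = 1 XOR 1 = 0
  B[8] = 0 XOR 0 = 0
  B[9] = 0 XOR 0 = 0
  B[10] = 0 XOR 1 = 1
  B[11] = 1 XOR 1 = 0
  B[12] = 0 XOR 1 = 1
  B[13] = 1 XOR 0 = 1
  B[14] = 1 XOR 1 = 0
= 110100100010110 (26902 decimal)


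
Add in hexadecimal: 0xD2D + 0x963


Align and add column by column (LSB to MSB, each column mod 16 with carry):
  0D2D
+ 0963
  ----
  col 0: D(13) + 3(3) + 0 (carry in) = 16 → 0(0), carry out 1
  col 1: 2(2) + 6(6) + 1 (carry in) = 9 → 9(9), carry out 0
  col 2: D(13) + 9(9) + 0 (carry in) = 22 → 6(6), carry out 1
  col 3: 0(0) + 0(0) + 1 (carry in) = 1 → 1(1), carry out 0
Reading digits MSB→LSB: 1690
Strip leading zeros: 1690
= 0x1690


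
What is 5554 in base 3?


Divide by 3 repeatedly:
5554 ÷ 3 = 1851 remainder 1
1851 ÷ 3 = 617 remainder 0
617 ÷ 3 = 205 remainder 2
205 ÷ 3 = 68 remainder 1
68 ÷ 3 = 22 remainder 2
22 ÷ 3 = 7 remainder 1
7 ÷ 3 = 2 remainder 1
2 ÷ 3 = 0 remainder 2
Reading remainders bottom-up:
= 21121201


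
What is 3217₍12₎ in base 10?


Positional values (base 12):
  7 × 12^0 = 7 × 1 = 7
  1 × 12^1 = 1 × 12 = 12
  2 × 12^2 = 2 × 144 = 288
  3 × 12^3 = 3 × 1728 = 5184
Sum = 7 + 12 + 288 + 5184
= 5491


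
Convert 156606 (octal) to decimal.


Positional values:
Position 0: 6 × 8^0 = 6
Position 1: 0 × 8^1 = 0
Position 2: 6 × 8^2 = 384
Position 3: 6 × 8^3 = 3072
Position 4: 5 × 8^4 = 20480
Position 5: 1 × 8^5 = 32768
Sum = 6 + 0 + 384 + 3072 + 20480 + 32768
= 56710


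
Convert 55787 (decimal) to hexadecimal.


Divide by 16 repeatedly:
55787 ÷ 16 = 3486 remainder 11 (B)
3486 ÷ 16 = 217 remainder 14 (E)
217 ÷ 16 = 13 remainder 9 (9)
13 ÷ 16 = 0 remainder 13 (D)
Reading remainders bottom-up:
= 0xD9EB


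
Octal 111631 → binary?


Each octal digit → 3 binary bits:
  1 = 001
  1 = 001
  1 = 001
  6 = 110
  3 = 011
  1 = 001
Concatenate: 001 001 001 110 011 001
= 001001001110011001


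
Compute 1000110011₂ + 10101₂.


Align and add column by column (LSB to MSB, carry propagating):
  01000110011
+ 00000010101
  -----------
  col 0: 1 + 1 + 0 (carry in) = 2 → bit 0, carry out 1
  col 1: 1 + 0 + 1 (carry in) = 2 → bit 0, carry out 1
  col 2: 0 + 1 + 1 (carry in) = 2 → bit 0, carry out 1
  col 3: 0 + 0 + 1 (carry in) = 1 → bit 1, carry out 0
  col 4: 1 + 1 + 0 (carry in) = 2 → bit 0, carry out 1
  col 5: 1 + 0 + 1 (carry in) = 2 → bit 0, carry out 1
  col 6: 0 + 0 + 1 (carry in) = 1 → bit 1, carry out 0
  col 7: 0 + 0 + 0 (carry in) = 0 → bit 0, carry out 0
  col 8: 0 + 0 + 0 (carry in) = 0 → bit 0, carry out 0
  col 9: 1 + 0 + 0 (carry in) = 1 → bit 1, carry out 0
  col 10: 0 + 0 + 0 (carry in) = 0 → bit 0, carry out 0
Reading bits MSB→LSB: 01001001000
Strip leading zeros: 1001001000
= 1001001000


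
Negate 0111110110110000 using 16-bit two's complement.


Original: 0111110110110000
Step 1 - Invert all bits: 1000001001001111
Step 2 - Add 1: 1000001001001111 + 1
= 1000001001010000 (represents -32176)


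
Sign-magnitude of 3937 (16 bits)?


Sign bit: 0 (positive)
Magnitude: 3937 = 000111101100001
= 0000111101100001


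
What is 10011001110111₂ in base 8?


Group into 3-bit groups: 010011001110111
  010 = 2
  011 = 3
  001 = 1
  110 = 6
  111 = 7
= 0o23167


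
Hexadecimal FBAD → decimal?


Positional values:
Position 0: D × 16^0 = 13 × 1 = 13
Position 1: A × 16^1 = 10 × 16 = 160
Position 2: B × 16^2 = 11 × 256 = 2816
Position 3: F × 16^3 = 15 × 4096 = 61440
Sum = 13 + 160 + 2816 + 61440
= 64429


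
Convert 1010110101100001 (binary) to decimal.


Positional values:
Bit 0: 1 × 2^0 = 1
Bit 5: 1 × 2^5 = 32
Bit 6: 1 × 2^6 = 64
Bit 8: 1 × 2^8 = 256
Bit 10: 1 × 2^10 = 1024
Bit 11: 1 × 2^11 = 2048
Bit 13: 1 × 2^13 = 8192
Bit 15: 1 × 2^15 = 32768
Sum = 1 + 32 + 64 + 256 + 1024 + 2048 + 8192 + 32768
= 44385


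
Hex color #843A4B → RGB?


Hex: #843A4B
R = 84₁₆ = 132
G = 3A₁₆ = 58
B = 4B₁₆ = 75
= RGB(132, 58, 75)


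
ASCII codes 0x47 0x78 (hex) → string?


Codes (hex): 0x47 0x78
Per-code ASCII lookup:
  0x47 = 71  (range 65-90: uppercase, 71 - 65 = 6) → 'G'
  0x78 = 120  (range 97-122: lowercase, 120 - 97 = 23) → 'x'
= 'Gx'


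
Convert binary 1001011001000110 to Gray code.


Binary: 1001011001000110
Gray code: G = B XOR (B >> 1)
B >> 1 = 0100101100100011
1001011001000110 XOR 0100101100100011:
  1 XOR 0 = 1
  0 XOR 1 = 1
  0 XOR 0 = 0
  1 XOR 0 = 1
  0 XOR 1 = 1
  1 XOR 0 = 1
  1 XOR 1 = 0
  0 XOR 1 = 1
  0 XOR 0 = 0
  1 XOR 0 = 1
  0 XOR 1 = 1
  0 XOR 0 = 0
  0 XOR 0 = 0
  1 XOR 0 = 1
  1 XOR 1 = 0
  0 XOR 1 = 1
= 1101110101100101


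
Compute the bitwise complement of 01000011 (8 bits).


Original: 01000011
Invert all bits:
  bit 0: 0 → 1
  bit 1: 1 → 0
  bit 2: 0 → 1
  bit 3: 0 → 1
  bit 4: 0 → 1
  bit 5: 0 → 1
  bit 6: 1 → 0
  bit 7: 1 → 0
= 10111100


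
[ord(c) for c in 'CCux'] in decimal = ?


String: 'CCux'  (4 characters)
Per-character ASCII lookup:
  'C': uppercase starts at 65: 'C' = 65 + 2 = 67
  'C': uppercase starts at 65: 'C' = 65 + 2 = 67
  'u': lowercase starts at 97: 'u' = 97 + 20 = 117
  'x': lowercase starts at 97: 'x' = 97 + 23 = 120
= 67 67 117 120


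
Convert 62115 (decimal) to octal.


Divide by 8 repeatedly:
62115 ÷ 8 = 7764 remainder 3
7764 ÷ 8 = 970 remainder 4
970 ÷ 8 = 121 remainder 2
121 ÷ 8 = 15 remainder 1
15 ÷ 8 = 1 remainder 7
1 ÷ 8 = 0 remainder 1
Reading remainders bottom-up:
= 0o171243


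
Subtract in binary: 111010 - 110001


Align and subtract column by column (LSB to MSB, borrowing when needed):
  111010
- 110001
  ------
  col 0: (0 - 0 borrow-in) - 1 → borrow from next column: (0+2) - 1 = 1, borrow out 1
  col 1: (1 - 1 borrow-in) - 0 → 0 - 0 = 0, borrow out 0
  col 2: (0 - 0 borrow-in) - 0 → 0 - 0 = 0, borrow out 0
  col 3: (1 - 0 borrow-in) - 0 → 1 - 0 = 1, borrow out 0
  col 4: (1 - 0 borrow-in) - 1 → 1 - 1 = 0, borrow out 0
  col 5: (1 - 0 borrow-in) - 1 → 1 - 1 = 0, borrow out 0
Reading bits MSB→LSB: 001001
Strip leading zeros: 1001
= 1001


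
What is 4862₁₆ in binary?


Each hex digit → 4 binary bits:
  4 = 0100
  8 = 1000
  6 = 0110
  2 = 0010
Concatenate: 0100 1000 0110 0010
= 0100100001100010


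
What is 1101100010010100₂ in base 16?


Group into 4-bit nibbles: 1101100010010100
  1101 = D
  1000 = 8
  1001 = 9
  0100 = 4
= 0xD894


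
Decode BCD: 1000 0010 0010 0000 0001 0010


Each 4-bit group → digit:
  1000 → 8
  0010 → 2
  0010 → 2
  0000 → 0
  0001 → 1
  0010 → 2
= 822012


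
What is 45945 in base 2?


Divide by 2 repeatedly:
45945 ÷ 2 = 22972 remainder 1
22972 ÷ 2 = 11486 remainder 0
11486 ÷ 2 = 5743 remainder 0
5743 ÷ 2 = 2871 remainder 1
2871 ÷ 2 = 1435 remainder 1
1435 ÷ 2 = 717 remainder 1
717 ÷ 2 = 358 remainder 1
358 ÷ 2 = 179 remainder 0
179 ÷ 2 = 89 remainder 1
89 ÷ 2 = 44 remainder 1
44 ÷ 2 = 22 remainder 0
22 ÷ 2 = 11 remainder 0
11 ÷ 2 = 5 remainder 1
5 ÷ 2 = 2 remainder 1
2 ÷ 2 = 1 remainder 0
1 ÷ 2 = 0 remainder 1
Reading remainders bottom-up:
= 1011001101111001


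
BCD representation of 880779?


Each digit → 4-bit binary:
  8 → 1000
  8 → 1000
  0 → 0000
  7 → 0111
  7 → 0111
  9 → 1001
= 1000 1000 0000 0111 0111 1001


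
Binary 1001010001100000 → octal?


Group into 3-bit groups: 001001010001100000
  001 = 1
  001 = 1
  010 = 2
  001 = 1
  100 = 4
  000 = 0
= 0o112140


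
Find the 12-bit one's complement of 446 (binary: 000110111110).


Original: 000110111110
Invert all bits:
  bit 0: 0 → 1
  bit 1: 0 → 1
  bit 2: 0 → 1
  bit 3: 1 → 0
  bit 4: 1 → 0
  bit 5: 0 → 1
  bit 6: 1 → 0
  bit 7: 1 → 0
  bit 8: 1 → 0
  bit 9: 1 → 0
  bit 10: 1 → 0
  bit 11: 0 → 1
= 111001000001


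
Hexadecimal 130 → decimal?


Positional values:
Position 0: 0 × 16^0 = 0 × 1 = 0
Position 1: 3 × 16^1 = 3 × 16 = 48
Position 2: 1 × 16^2 = 1 × 256 = 256
Sum = 0 + 48 + 256
= 304


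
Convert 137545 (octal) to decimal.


Positional values:
Position 0: 5 × 8^0 = 5
Position 1: 4 × 8^1 = 32
Position 2: 5 × 8^2 = 320
Position 3: 7 × 8^3 = 3584
Position 4: 3 × 8^4 = 12288
Position 5: 1 × 8^5 = 32768
Sum = 5 + 32 + 320 + 3584 + 12288 + 32768
= 48997


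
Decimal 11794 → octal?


Divide by 8 repeatedly:
11794 ÷ 8 = 1474 remainder 2
1474 ÷ 8 = 184 remainder 2
184 ÷ 8 = 23 remainder 0
23 ÷ 8 = 2 remainder 7
2 ÷ 8 = 0 remainder 2
Reading remainders bottom-up:
= 0o27022


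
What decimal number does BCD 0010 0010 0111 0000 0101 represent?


Each 4-bit group → digit:
  0010 → 2
  0010 → 2
  0111 → 7
  0000 → 0
  0101 → 5
= 22705


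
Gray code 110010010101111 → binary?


Gray code: 110010010101111
MSB stays the same: 1
Each subsequent bit = prev_binary XOR current_gray:
  B[1] = 1 XOR 1 = 0
  B[2] = 0 XOR 0 = 0
  B[3] = 0 XOR 0 = 0
  B[4] = 0 XOR 1 = 1
  B[5] = 1 XOR 0 = 1
  B[6] = 1 XOR 0 = 1
  B[7] = 1 XOR 1 = 0
  B[8] = 0 XOR 0 = 0
  B[9] = 0 XOR 1 = 1
  B[10] = 1 XOR 0 = 1
  B[11] = 1 XOR 1 = 0
  B[12] = 0 XOR 1 = 1
  B[13] = 1 XOR 1 = 0
  B[14] = 0 XOR 1 = 1
= 100011100110101 (18229 decimal)


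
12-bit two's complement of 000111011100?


Original: 000111011100
Step 1 - Invert all bits: 111000100011
Step 2 - Add 1: 111000100011 + 1
= 111000100100 (represents -476)


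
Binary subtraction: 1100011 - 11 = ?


Align and subtract column by column (LSB to MSB, borrowing when needed):
  1100011
- 0000011
  -------
  col 0: (1 - 0 borrow-in) - 1 → 1 - 1 = 0, borrow out 0
  col 1: (1 - 0 borrow-in) - 1 → 1 - 1 = 0, borrow out 0
  col 2: (0 - 0 borrow-in) - 0 → 0 - 0 = 0, borrow out 0
  col 3: (0 - 0 borrow-in) - 0 → 0 - 0 = 0, borrow out 0
  col 4: (0 - 0 borrow-in) - 0 → 0 - 0 = 0, borrow out 0
  col 5: (1 - 0 borrow-in) - 0 → 1 - 0 = 1, borrow out 0
  col 6: (1 - 0 borrow-in) - 0 → 1 - 0 = 1, borrow out 0
Reading bits MSB→LSB: 1100000
Strip leading zeros: 1100000
= 1100000


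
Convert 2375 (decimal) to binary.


Divide by 2 repeatedly:
2375 ÷ 2 = 1187 remainder 1
1187 ÷ 2 = 593 remainder 1
593 ÷ 2 = 296 remainder 1
296 ÷ 2 = 148 remainder 0
148 ÷ 2 = 74 remainder 0
74 ÷ 2 = 37 remainder 0
37 ÷ 2 = 18 remainder 1
18 ÷ 2 = 9 remainder 0
9 ÷ 2 = 4 remainder 1
4 ÷ 2 = 2 remainder 0
2 ÷ 2 = 1 remainder 0
1 ÷ 2 = 0 remainder 1
Reading remainders bottom-up:
= 100101000111


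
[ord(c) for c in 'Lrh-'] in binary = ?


String: 'Lrh-'  (4 characters)
Per-character ASCII lookup:
  'L': uppercase starts at 65: 'L' = 65 + 11 = 76 → 1001100
  'r': lowercase starts at 97: 'r' = 97 + 17 = 114 → 1110010
  'h': lowercase starts at 97: 'h' = 97 + 7 = 104 → 1101000
  '-': special character: '-' = 45 → 101101
= 1001100 1110010 1101000 101101


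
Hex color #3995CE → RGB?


Hex: #3995CE
R = 39₁₆ = 57
G = 95₁₆ = 149
B = CE₁₆ = 206
= RGB(57, 149, 206)


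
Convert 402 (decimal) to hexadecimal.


Divide by 16 repeatedly:
402 ÷ 16 = 25 remainder 2 (2)
25 ÷ 16 = 1 remainder 9 (9)
1 ÷ 16 = 0 remainder 1 (1)
Reading remainders bottom-up:
= 0x192


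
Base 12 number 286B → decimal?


Positional values (base 12):
  B × 12^0 = 11 × 1 = 11
  6 × 12^1 = 6 × 12 = 72
  8 × 12^2 = 8 × 144 = 1152
  2 × 12^3 = 2 × 1728 = 3456
Sum = 11 + 72 + 1152 + 3456
= 4691


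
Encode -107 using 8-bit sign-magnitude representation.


Sign bit: 1 (negative)
Magnitude: 107 = 1101011
= 11101011


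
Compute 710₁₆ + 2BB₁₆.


Align and add column by column (LSB to MSB, each column mod 16 with carry):
  0710
+ 02BB
  ----
  col 0: 0(0) + B(11) + 0 (carry in) = 11 → B(11), carry out 0
  col 1: 1(1) + B(11) + 0 (carry in) = 12 → C(12), carry out 0
  col 2: 7(7) + 2(2) + 0 (carry in) = 9 → 9(9), carry out 0
  col 3: 0(0) + 0(0) + 0 (carry in) = 0 → 0(0), carry out 0
Reading digits MSB→LSB: 09CB
Strip leading zeros: 9CB
= 0x9CB


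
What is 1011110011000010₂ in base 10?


Positional values:
Bit 1: 1 × 2^1 = 2
Bit 6: 1 × 2^6 = 64
Bit 7: 1 × 2^7 = 128
Bit 10: 1 × 2^10 = 1024
Bit 11: 1 × 2^11 = 2048
Bit 12: 1 × 2^12 = 4096
Bit 13: 1 × 2^13 = 8192
Bit 15: 1 × 2^15 = 32768
Sum = 2 + 64 + 128 + 1024 + 2048 + 4096 + 8192 + 32768
= 48322


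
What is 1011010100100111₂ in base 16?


Group into 4-bit nibbles: 1011010100100111
  1011 = B
  0101 = 5
  0010 = 2
  0111 = 7
= 0xB527


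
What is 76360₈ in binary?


Each octal digit → 3 binary bits:
  7 = 111
  6 = 110
  3 = 011
  6 = 110
  0 = 000
Concatenate: 111 110 011 110 000
= 111110011110000


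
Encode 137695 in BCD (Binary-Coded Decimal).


Each digit → 4-bit binary:
  1 → 0001
  3 → 0011
  7 → 0111
  6 → 0110
  9 → 1001
  5 → 0101
= 0001 0011 0111 0110 1001 0101


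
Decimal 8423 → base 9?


Divide by 9 repeatedly:
8423 ÷ 9 = 935 remainder 8
935 ÷ 9 = 103 remainder 8
103 ÷ 9 = 11 remainder 4
11 ÷ 9 = 1 remainder 2
1 ÷ 9 = 0 remainder 1
Reading remainders bottom-up:
= 12488


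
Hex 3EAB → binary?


Each hex digit → 4 binary bits:
  3 = 0011
  E = 1110
  A = 1010
  B = 1011
Concatenate: 0011 1110 1010 1011
= 0011111010101011


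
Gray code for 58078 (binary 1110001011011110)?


Binary: 1110001011011110
Gray code: G = B XOR (B >> 1)
B >> 1 = 0111000101101111
1110001011011110 XOR 0111000101101111:
  1 XOR 0 = 1
  1 XOR 1 = 0
  1 XOR 1 = 0
  0 XOR 1 = 1
  0 XOR 0 = 0
  0 XOR 0 = 0
  1 XOR 0 = 1
  0 XOR 1 = 1
  1 XOR 0 = 1
  1 XOR 1 = 0
  0 XOR 1 = 1
  1 XOR 0 = 1
  1 XOR 1 = 0
  1 XOR 1 = 0
  1 XOR 1 = 0
  0 XOR 1 = 1
= 1001001110110001


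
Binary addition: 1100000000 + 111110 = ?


Align and add column by column (LSB to MSB, carry propagating):
  01100000000
+ 00000111110
  -----------
  col 0: 0 + 0 + 0 (carry in) = 0 → bit 0, carry out 0
  col 1: 0 + 1 + 0 (carry in) = 1 → bit 1, carry out 0
  col 2: 0 + 1 + 0 (carry in) = 1 → bit 1, carry out 0
  col 3: 0 + 1 + 0 (carry in) = 1 → bit 1, carry out 0
  col 4: 0 + 1 + 0 (carry in) = 1 → bit 1, carry out 0
  col 5: 0 + 1 + 0 (carry in) = 1 → bit 1, carry out 0
  col 6: 0 + 0 + 0 (carry in) = 0 → bit 0, carry out 0
  col 7: 0 + 0 + 0 (carry in) = 0 → bit 0, carry out 0
  col 8: 1 + 0 + 0 (carry in) = 1 → bit 1, carry out 0
  col 9: 1 + 0 + 0 (carry in) = 1 → bit 1, carry out 0
  col 10: 0 + 0 + 0 (carry in) = 0 → bit 0, carry out 0
Reading bits MSB→LSB: 01100111110
Strip leading zeros: 1100111110
= 1100111110


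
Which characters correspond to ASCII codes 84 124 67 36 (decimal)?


Codes (decimal): 84 124 67 36
Per-code ASCII lookup:
  84  (range 65-90: uppercase, 84 - 65 = 19) → 'T'
  124  (special character) → '|'
  67  (range 65-90: uppercase, 67 - 65 = 2) → 'C'
  36  (special character) → '$'
= 'T|C$'


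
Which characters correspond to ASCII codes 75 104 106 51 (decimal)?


Codes (decimal): 75 104 106 51
Per-code ASCII lookup:
  75  (range 65-90: uppercase, 75 - 65 = 10) → 'K'
  104  (range 97-122: lowercase, 104 - 97 = 7) → 'h'
  106  (range 97-122: lowercase, 106 - 97 = 9) → 'j'
  51  (range 48-57: digits, 51 - 48 = 3) → '3'
= 'Khj3'


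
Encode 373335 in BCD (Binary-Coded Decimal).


Each digit → 4-bit binary:
  3 → 0011
  7 → 0111
  3 → 0011
  3 → 0011
  3 → 0011
  5 → 0101
= 0011 0111 0011 0011 0011 0101


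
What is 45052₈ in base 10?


Positional values:
Position 0: 2 × 8^0 = 2
Position 1: 5 × 8^1 = 40
Position 2: 0 × 8^2 = 0
Position 3: 5 × 8^3 = 2560
Position 4: 4 × 8^4 = 16384
Sum = 2 + 40 + 0 + 2560 + 16384
= 18986


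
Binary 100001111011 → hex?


Group into 4-bit nibbles: 100001111011
  1000 = 8
  0111 = 7
  1011 = B
= 0x87B


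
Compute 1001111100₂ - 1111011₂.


Align and subtract column by column (LSB to MSB, borrowing when needed):
  1001111100
- 0001111011
  ----------
  col 0: (0 - 0 borrow-in) - 1 → borrow from next column: (0+2) - 1 = 1, borrow out 1
  col 1: (0 - 1 borrow-in) - 1 → borrow from next column: (-1+2) - 1 = 0, borrow out 1
  col 2: (1 - 1 borrow-in) - 0 → 0 - 0 = 0, borrow out 0
  col 3: (1 - 0 borrow-in) - 1 → 1 - 1 = 0, borrow out 0
  col 4: (1 - 0 borrow-in) - 1 → 1 - 1 = 0, borrow out 0
  col 5: (1 - 0 borrow-in) - 1 → 1 - 1 = 0, borrow out 0
  col 6: (1 - 0 borrow-in) - 1 → 1 - 1 = 0, borrow out 0
  col 7: (0 - 0 borrow-in) - 0 → 0 - 0 = 0, borrow out 0
  col 8: (0 - 0 borrow-in) - 0 → 0 - 0 = 0, borrow out 0
  col 9: (1 - 0 borrow-in) - 0 → 1 - 0 = 1, borrow out 0
Reading bits MSB→LSB: 1000000001
Strip leading zeros: 1000000001
= 1000000001


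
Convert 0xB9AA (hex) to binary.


Each hex digit → 4 binary bits:
  B = 1011
  9 = 1001
  A = 1010
  A = 1010
Concatenate: 1011 1001 1010 1010
= 1011100110101010


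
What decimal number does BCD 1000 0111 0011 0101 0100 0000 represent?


Each 4-bit group → digit:
  1000 → 8
  0111 → 7
  0011 → 3
  0101 → 5
  0100 → 4
  0000 → 0
= 873540


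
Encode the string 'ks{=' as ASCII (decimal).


String: 'ks{='  (4 characters)
Per-character ASCII lookup:
  'k': lowercase starts at 97: 'k' = 97 + 10 = 107
  's': lowercase starts at 97: 's' = 97 + 18 = 115
  '{': special character: '{' = 123
  '=': special character: '=' = 61
= 107 115 123 61


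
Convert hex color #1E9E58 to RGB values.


Hex: #1E9E58
R = 1E₁₆ = 30
G = 9E₁₆ = 158
B = 58₁₆ = 88
= RGB(30, 158, 88)


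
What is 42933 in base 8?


Divide by 8 repeatedly:
42933 ÷ 8 = 5366 remainder 5
5366 ÷ 8 = 670 remainder 6
670 ÷ 8 = 83 remainder 6
83 ÷ 8 = 10 remainder 3
10 ÷ 8 = 1 remainder 2
1 ÷ 8 = 0 remainder 1
Reading remainders bottom-up:
= 0o123665


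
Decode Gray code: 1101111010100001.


Gray code: 1101111010100001
MSB stays the same: 1
Each subsequent bit = prev_binary XOR current_gray:
  B[1] = 1 XOR 1 = 0
  B[2] = 0 XOR 0 = 0
  B[3] = 0 XOR 1 = 1
  B[4] = 1 XOR 1 = 0
  B[5] = 0 XOR 1 = 1
  B[6] = 1 XOR 1 = 0
  B[7] = 0 XOR 0 = 0
  B[8] = 0 XOR 1 = 1
  B[9] = 1 XOR 0 = 1
  B[10] = 1 XOR 1 = 0
  B[11] = 0 XOR 0 = 0
  B[12] = 0 XOR 0 = 0
  B[13] = 0 XOR 0 = 0
  B[14] = 0 XOR 0 = 0
  B[15] = 0 XOR 1 = 1
= 1001010011000001 (38081 decimal)


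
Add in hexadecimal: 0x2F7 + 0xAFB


Align and add column by column (LSB to MSB, each column mod 16 with carry):
  02F7
+ 0AFB
  ----
  col 0: 7(7) + B(11) + 0 (carry in) = 18 → 2(2), carry out 1
  col 1: F(15) + F(15) + 1 (carry in) = 31 → F(15), carry out 1
  col 2: 2(2) + A(10) + 1 (carry in) = 13 → D(13), carry out 0
  col 3: 0(0) + 0(0) + 0 (carry in) = 0 → 0(0), carry out 0
Reading digits MSB→LSB: 0DF2
Strip leading zeros: DF2
= 0xDF2


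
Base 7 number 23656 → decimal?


Positional values (base 7):
  6 × 7^0 = 6 × 1 = 6
  5 × 7^1 = 5 × 7 = 35
  6 × 7^2 = 6 × 49 = 294
  3 × 7^3 = 3 × 343 = 1029
  2 × 7^4 = 2 × 2401 = 4802
Sum = 6 + 35 + 294 + 1029 + 4802
= 6166


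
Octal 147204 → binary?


Each octal digit → 3 binary bits:
  1 = 001
  4 = 100
  7 = 111
  2 = 010
  0 = 000
  4 = 100
Concatenate: 001 100 111 010 000 100
= 001100111010000100


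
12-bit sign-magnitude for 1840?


Sign bit: 0 (positive)
Magnitude: 1840 = 11100110000
= 011100110000


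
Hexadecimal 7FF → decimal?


Positional values:
Position 0: F × 16^0 = 15 × 1 = 15
Position 1: F × 16^1 = 15 × 16 = 240
Position 2: 7 × 16^2 = 7 × 256 = 1792
Sum = 15 + 240 + 1792
= 2047


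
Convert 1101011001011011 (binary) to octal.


Group into 3-bit groups: 001101011001011011
  001 = 1
  101 = 5
  011 = 3
  001 = 1
  011 = 3
  011 = 3
= 0o153133


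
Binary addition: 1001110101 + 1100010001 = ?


Align and add column by column (LSB to MSB, carry propagating):
  01001110101
+ 01100010001
  -----------
  col 0: 1 + 1 + 0 (carry in) = 2 → bit 0, carry out 1
  col 1: 0 + 0 + 1 (carry in) = 1 → bit 1, carry out 0
  col 2: 1 + 0 + 0 (carry in) = 1 → bit 1, carry out 0
  col 3: 0 + 0 + 0 (carry in) = 0 → bit 0, carry out 0
  col 4: 1 + 1 + 0 (carry in) = 2 → bit 0, carry out 1
  col 5: 1 + 0 + 1 (carry in) = 2 → bit 0, carry out 1
  col 6: 1 + 0 + 1 (carry in) = 2 → bit 0, carry out 1
  col 7: 0 + 0 + 1 (carry in) = 1 → bit 1, carry out 0
  col 8: 0 + 1 + 0 (carry in) = 1 → bit 1, carry out 0
  col 9: 1 + 1 + 0 (carry in) = 2 → bit 0, carry out 1
  col 10: 0 + 0 + 1 (carry in) = 1 → bit 1, carry out 0
Reading bits MSB→LSB: 10110000110
Strip leading zeros: 10110000110
= 10110000110


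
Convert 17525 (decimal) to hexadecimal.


Divide by 16 repeatedly:
17525 ÷ 16 = 1095 remainder 5 (5)
1095 ÷ 16 = 68 remainder 7 (7)
68 ÷ 16 = 4 remainder 4 (4)
4 ÷ 16 = 0 remainder 4 (4)
Reading remainders bottom-up:
= 0x4475


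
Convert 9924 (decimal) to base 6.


Divide by 6 repeatedly:
9924 ÷ 6 = 1654 remainder 0
1654 ÷ 6 = 275 remainder 4
275 ÷ 6 = 45 remainder 5
45 ÷ 6 = 7 remainder 3
7 ÷ 6 = 1 remainder 1
1 ÷ 6 = 0 remainder 1
Reading remainders bottom-up:
= 113540


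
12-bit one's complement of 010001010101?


Original: 010001010101
Invert all bits:
  bit 0: 0 → 1
  bit 1: 1 → 0
  bit 2: 0 → 1
  bit 3: 0 → 1
  bit 4: 0 → 1
  bit 5: 1 → 0
  bit 6: 0 → 1
  bit 7: 1 → 0
  bit 8: 0 → 1
  bit 9: 1 → 0
  bit 10: 0 → 1
  bit 11: 1 → 0
= 101110101010


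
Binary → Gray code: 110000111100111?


Binary: 110000111100111
Gray code: G = B XOR (B >> 1)
B >> 1 = 011000011110011
110000111100111 XOR 011000011110011:
  1 XOR 0 = 1
  1 XOR 1 = 0
  0 XOR 1 = 1
  0 XOR 0 = 0
  0 XOR 0 = 0
  0 XOR 0 = 0
  1 XOR 0 = 1
  1 XOR 1 = 0
  1 XOR 1 = 0
  1 XOR 1 = 0
  0 XOR 1 = 1
  0 XOR 0 = 0
  1 XOR 0 = 1
  1 XOR 1 = 0
  1 XOR 1 = 0
= 101000100010100


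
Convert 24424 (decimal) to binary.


Divide by 2 repeatedly:
24424 ÷ 2 = 12212 remainder 0
12212 ÷ 2 = 6106 remainder 0
6106 ÷ 2 = 3053 remainder 0
3053 ÷ 2 = 1526 remainder 1
1526 ÷ 2 = 763 remainder 0
763 ÷ 2 = 381 remainder 1
381 ÷ 2 = 190 remainder 1
190 ÷ 2 = 95 remainder 0
95 ÷ 2 = 47 remainder 1
47 ÷ 2 = 23 remainder 1
23 ÷ 2 = 11 remainder 1
11 ÷ 2 = 5 remainder 1
5 ÷ 2 = 2 remainder 1
2 ÷ 2 = 1 remainder 0
1 ÷ 2 = 0 remainder 1
Reading remainders bottom-up:
= 101111101101000


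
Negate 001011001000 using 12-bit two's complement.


Original: 001011001000
Step 1 - Invert all bits: 110100110111
Step 2 - Add 1: 110100110111 + 1
= 110100111000 (represents -712)


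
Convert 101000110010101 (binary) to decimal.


Positional values:
Bit 0: 1 × 2^0 = 1
Bit 2: 1 × 2^2 = 4
Bit 4: 1 × 2^4 = 16
Bit 7: 1 × 2^7 = 128
Bit 8: 1 × 2^8 = 256
Bit 12: 1 × 2^12 = 4096
Bit 14: 1 × 2^14 = 16384
Sum = 1 + 4 + 16 + 128 + 256 + 4096 + 16384
= 20885


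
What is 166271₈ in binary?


Each octal digit → 3 binary bits:
  1 = 001
  6 = 110
  6 = 110
  2 = 010
  7 = 111
  1 = 001
Concatenate: 001 110 110 010 111 001
= 001110110010111001


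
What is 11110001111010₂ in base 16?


Group into 4-bit nibbles: 0011110001111010
  0011 = 3
  1100 = C
  0111 = 7
  1010 = A
= 0x3C7A


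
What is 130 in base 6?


Divide by 6 repeatedly:
130 ÷ 6 = 21 remainder 4
21 ÷ 6 = 3 remainder 3
3 ÷ 6 = 0 remainder 3
Reading remainders bottom-up:
= 334


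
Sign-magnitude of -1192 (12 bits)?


Sign bit: 1 (negative)
Magnitude: 1192 = 10010101000
= 110010101000


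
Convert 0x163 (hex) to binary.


Each hex digit → 4 binary bits:
  1 = 0001
  6 = 0110
  3 = 0011
Concatenate: 0001 0110 0011
= 000101100011


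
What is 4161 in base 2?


Divide by 2 repeatedly:
4161 ÷ 2 = 2080 remainder 1
2080 ÷ 2 = 1040 remainder 0
1040 ÷ 2 = 520 remainder 0
520 ÷ 2 = 260 remainder 0
260 ÷ 2 = 130 remainder 0
130 ÷ 2 = 65 remainder 0
65 ÷ 2 = 32 remainder 1
32 ÷ 2 = 16 remainder 0
16 ÷ 2 = 8 remainder 0
8 ÷ 2 = 4 remainder 0
4 ÷ 2 = 2 remainder 0
2 ÷ 2 = 1 remainder 0
1 ÷ 2 = 0 remainder 1
Reading remainders bottom-up:
= 1000001000001


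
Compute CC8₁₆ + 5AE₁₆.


Align and add column by column (LSB to MSB, each column mod 16 with carry):
  0CC8
+ 05AE
  ----
  col 0: 8(8) + E(14) + 0 (carry in) = 22 → 6(6), carry out 1
  col 1: C(12) + A(10) + 1 (carry in) = 23 → 7(7), carry out 1
  col 2: C(12) + 5(5) + 1 (carry in) = 18 → 2(2), carry out 1
  col 3: 0(0) + 0(0) + 1 (carry in) = 1 → 1(1), carry out 0
Reading digits MSB→LSB: 1276
Strip leading zeros: 1276
= 0x1276


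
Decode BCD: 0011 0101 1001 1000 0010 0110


Each 4-bit group → digit:
  0011 → 3
  0101 → 5
  1001 → 9
  1000 → 8
  0010 → 2
  0110 → 6
= 359826


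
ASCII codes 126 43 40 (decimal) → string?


Codes (decimal): 126 43 40
Per-code ASCII lookup:
  126  (special character) → '~'
  43  (special character) → '+'
  40  (special character) → '('
= '~+('


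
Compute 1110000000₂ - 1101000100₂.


Align and subtract column by column (LSB to MSB, borrowing when needed):
  1110000000
- 1101000100
  ----------
  col 0: (0 - 0 borrow-in) - 0 → 0 - 0 = 0, borrow out 0
  col 1: (0 - 0 borrow-in) - 0 → 0 - 0 = 0, borrow out 0
  col 2: (0 - 0 borrow-in) - 1 → borrow from next column: (0+2) - 1 = 1, borrow out 1
  col 3: (0 - 1 borrow-in) - 0 → borrow from next column: (-1+2) - 0 = 1, borrow out 1
  col 4: (0 - 1 borrow-in) - 0 → borrow from next column: (-1+2) - 0 = 1, borrow out 1
  col 5: (0 - 1 borrow-in) - 0 → borrow from next column: (-1+2) - 0 = 1, borrow out 1
  col 6: (0 - 1 borrow-in) - 1 → borrow from next column: (-1+2) - 1 = 0, borrow out 1
  col 7: (1 - 1 borrow-in) - 0 → 0 - 0 = 0, borrow out 0
  col 8: (1 - 0 borrow-in) - 1 → 1 - 1 = 0, borrow out 0
  col 9: (1 - 0 borrow-in) - 1 → 1 - 1 = 0, borrow out 0
Reading bits MSB→LSB: 0000111100
Strip leading zeros: 111100
= 111100


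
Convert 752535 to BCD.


Each digit → 4-bit binary:
  7 → 0111
  5 → 0101
  2 → 0010
  5 → 0101
  3 → 0011
  5 → 0101
= 0111 0101 0010 0101 0011 0101


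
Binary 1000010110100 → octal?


Group into 3-bit groups: 001000010110100
  001 = 1
  000 = 0
  010 = 2
  110 = 6
  100 = 4
= 0o10264


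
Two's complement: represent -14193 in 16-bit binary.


Original: 0011011101110001
Step 1 - Invert all bits: 1100100010001110
Step 2 - Add 1: 1100100010001110 + 1
= 1100100010001111 (represents -14193)


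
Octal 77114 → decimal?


Positional values:
Position 0: 4 × 8^0 = 4
Position 1: 1 × 8^1 = 8
Position 2: 1 × 8^2 = 64
Position 3: 7 × 8^3 = 3584
Position 4: 7 × 8^4 = 28672
Sum = 4 + 8 + 64 + 3584 + 28672
= 32332


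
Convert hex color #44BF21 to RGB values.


Hex: #44BF21
R = 44₁₆ = 68
G = BF₁₆ = 191
B = 21₁₆ = 33
= RGB(68, 191, 33)


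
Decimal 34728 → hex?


Divide by 16 repeatedly:
34728 ÷ 16 = 2170 remainder 8 (8)
2170 ÷ 16 = 135 remainder 10 (A)
135 ÷ 16 = 8 remainder 7 (7)
8 ÷ 16 = 0 remainder 8 (8)
Reading remainders bottom-up:
= 0x87A8


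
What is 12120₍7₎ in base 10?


Positional values (base 7):
  0 × 7^0 = 0 × 1 = 0
  2 × 7^1 = 2 × 7 = 14
  1 × 7^2 = 1 × 49 = 49
  2 × 7^3 = 2 × 343 = 686
  1 × 7^4 = 1 × 2401 = 2401
Sum = 0 + 14 + 49 + 686 + 2401
= 3150


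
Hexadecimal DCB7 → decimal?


Positional values:
Position 0: 7 × 16^0 = 7 × 1 = 7
Position 1: B × 16^1 = 11 × 16 = 176
Position 2: C × 16^2 = 12 × 256 = 3072
Position 3: D × 16^3 = 13 × 4096 = 53248
Sum = 7 + 176 + 3072 + 53248
= 56503


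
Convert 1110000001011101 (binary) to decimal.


Positional values:
Bit 0: 1 × 2^0 = 1
Bit 2: 1 × 2^2 = 4
Bit 3: 1 × 2^3 = 8
Bit 4: 1 × 2^4 = 16
Bit 6: 1 × 2^6 = 64
Bit 13: 1 × 2^13 = 8192
Bit 14: 1 × 2^14 = 16384
Bit 15: 1 × 2^15 = 32768
Sum = 1 + 4 + 8 + 16 + 64 + 8192 + 16384 + 32768
= 57437


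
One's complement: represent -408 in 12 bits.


Original: 000110011000
Invert all bits:
  bit 0: 0 → 1
  bit 1: 0 → 1
  bit 2: 0 → 1
  bit 3: 1 → 0
  bit 4: 1 → 0
  bit 5: 0 → 1
  bit 6: 0 → 1
  bit 7: 1 → 0
  bit 8: 1 → 0
  bit 9: 0 → 1
  bit 10: 0 → 1
  bit 11: 0 → 1
= 111001100111


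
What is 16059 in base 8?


Divide by 8 repeatedly:
16059 ÷ 8 = 2007 remainder 3
2007 ÷ 8 = 250 remainder 7
250 ÷ 8 = 31 remainder 2
31 ÷ 8 = 3 remainder 7
3 ÷ 8 = 0 remainder 3
Reading remainders bottom-up:
= 0o37273


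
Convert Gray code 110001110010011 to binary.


Gray code: 110001110010011
MSB stays the same: 1
Each subsequent bit = prev_binary XOR current_gray:
  B[1] = 1 XOR 1 = 0
  B[2] = 0 XOR 0 = 0
  B[3] = 0 XOR 0 = 0
  B[4] = 0 XOR 0 = 0
  B[5] = 0 XOR 1 = 1
  B[6] = 1 XOR 1 = 0
  B[7] = 0 XOR 1 = 1
  B[8] = 1 XOR 0 = 1
  B[9] = 1 XOR 0 = 1
  B[10] = 1 XOR 1 = 0
  B[11] = 0 XOR 0 = 0
  B[12] = 0 XOR 0 = 0
  B[13] = 0 XOR 1 = 1
  B[14] = 1 XOR 1 = 0
= 100001011100010 (17122 decimal)


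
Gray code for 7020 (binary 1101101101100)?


Binary: 1101101101100
Gray code: G = B XOR (B >> 1)
B >> 1 = 0110110110110
1101101101100 XOR 0110110110110:
  1 XOR 0 = 1
  1 XOR 1 = 0
  0 XOR 1 = 1
  1 XOR 0 = 1
  1 XOR 1 = 0
  0 XOR 1 = 1
  1 XOR 0 = 1
  1 XOR 1 = 0
  0 XOR 1 = 1
  1 XOR 0 = 1
  1 XOR 1 = 0
  0 XOR 1 = 1
  0 XOR 0 = 0
= 1011011011010


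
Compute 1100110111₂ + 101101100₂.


Align and add column by column (LSB to MSB, carry propagating):
  01100110111
+ 00101101100
  -----------
  col 0: 1 + 0 + 0 (carry in) = 1 → bit 1, carry out 0
  col 1: 1 + 0 + 0 (carry in) = 1 → bit 1, carry out 0
  col 2: 1 + 1 + 0 (carry in) = 2 → bit 0, carry out 1
  col 3: 0 + 1 + 1 (carry in) = 2 → bit 0, carry out 1
  col 4: 1 + 0 + 1 (carry in) = 2 → bit 0, carry out 1
  col 5: 1 + 1 + 1 (carry in) = 3 → bit 1, carry out 1
  col 6: 0 + 1 + 1 (carry in) = 2 → bit 0, carry out 1
  col 7: 0 + 0 + 1 (carry in) = 1 → bit 1, carry out 0
  col 8: 1 + 1 + 0 (carry in) = 2 → bit 0, carry out 1
  col 9: 1 + 0 + 1 (carry in) = 2 → bit 0, carry out 1
  col 10: 0 + 0 + 1 (carry in) = 1 → bit 1, carry out 0
Reading bits MSB→LSB: 10010100011
Strip leading zeros: 10010100011
= 10010100011
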